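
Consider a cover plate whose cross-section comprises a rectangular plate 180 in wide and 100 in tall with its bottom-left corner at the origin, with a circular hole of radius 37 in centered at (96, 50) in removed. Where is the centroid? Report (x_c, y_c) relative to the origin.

x_c = 88.12 in, y_c = 50.00 in

Part | A | x̄ᵢ | ȳᵢ | A·x̄ᵢ | A·ȳᵢ
plate | 18000.00 | 90.00 | 50.00 | 1620000.00 | 900000.00
hole | -4300.84 | 96.00 | 50.00 | -412880.67 | -215042.02
Σ | 13699.16 |  |  | 1207119.33 | 684957.98
x_c = 1207119.33 / 13699.16 = 88.12 in
y_c = 684957.98 / 13699.16 = 50.00 in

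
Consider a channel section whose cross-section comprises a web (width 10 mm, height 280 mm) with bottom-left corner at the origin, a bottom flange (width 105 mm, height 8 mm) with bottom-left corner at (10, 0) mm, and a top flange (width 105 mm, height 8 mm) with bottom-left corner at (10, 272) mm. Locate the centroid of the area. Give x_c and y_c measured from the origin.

Part | A | x̄ᵢ | ȳᵢ | A·x̄ᵢ | A·ȳᵢ
web | 2800.00 | 5.00 | 140.00 | 14000.00 | 392000.00
bottom flange | 840.00 | 62.50 | 4.00 | 52500.00 | 3360.00
top flange | 840.00 | 62.50 | 276.00 | 52500.00 | 231840.00
Σ | 4480.00 |  |  | 119000.00 | 627200.00
x_c = 119000.00 / 4480.00 = 26.56 mm
y_c = 627200.00 / 4480.00 = 140.00 mm

x_c = 26.56 mm, y_c = 140.00 mm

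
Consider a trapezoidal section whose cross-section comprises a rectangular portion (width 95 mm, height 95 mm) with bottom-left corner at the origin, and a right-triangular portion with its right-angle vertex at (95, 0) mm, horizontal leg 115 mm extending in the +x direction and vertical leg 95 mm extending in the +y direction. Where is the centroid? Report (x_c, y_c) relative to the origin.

x_c = 79.86 mm, y_c = 41.53 mm

Part | A | x̄ᵢ | ȳᵢ | A·x̄ᵢ | A·ȳᵢ
rectangular portion | 9025.00 | 47.50 | 47.50 | 428687.50 | 428687.50
triangular portion | 5462.50 | 133.33 | 31.67 | 728333.33 | 172979.17
Σ | 14487.50 |  |  | 1157020.83 | 601666.67
x_c = 1157020.83 / 14487.50 = 79.86 mm
y_c = 601666.67 / 14487.50 = 41.53 mm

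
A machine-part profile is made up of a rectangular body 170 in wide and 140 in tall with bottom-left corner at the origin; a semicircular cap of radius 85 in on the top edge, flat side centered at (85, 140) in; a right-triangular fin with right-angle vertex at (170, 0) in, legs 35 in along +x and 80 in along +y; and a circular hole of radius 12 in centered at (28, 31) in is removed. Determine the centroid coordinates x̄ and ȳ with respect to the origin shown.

x̄ = 89.46 in, ȳ = 102.16 in

Part | A | x̄ᵢ | ȳᵢ | A·x̄ᵢ | A·ȳᵢ
rectangular body | 23800.00 | 85.00 | 70.00 | 2023000.00 | 1666000.00
semicircular top | 11349.00 | 85.00 | 176.08 | 964665.29 | 1998277.15
triangular fin | 1400.00 | 181.67 | 26.67 | 254333.33 | 37333.33
hole | -452.39 | 28.00 | 31.00 | -12666.90 | -14024.07
Σ | 36096.61 |  |  | 3229331.73 | 3687586.41
x̄ = 3229331.73 / 36096.61 = 89.46 in
ȳ = 3687586.41 / 36096.61 = 102.16 in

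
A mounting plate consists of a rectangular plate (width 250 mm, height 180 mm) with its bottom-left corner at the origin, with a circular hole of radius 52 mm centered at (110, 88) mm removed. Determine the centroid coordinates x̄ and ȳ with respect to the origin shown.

x̄ = 128.49 mm, ȳ = 90.47 mm

plate: A = 250 × 180 = 45000.00, centroid at (125.00, 90.00).
hole: A = −π·52² = -8494.87, centroid at (110.00, 88.00).
ΣA = 36505.13 mm²
ΣAx̄ = (45000.00)(125.00) + (-8494.87)(110.00) = 4690564.68 mm³
ΣAȳ = (45000.00)(90.00) + (-8494.87)(88.00) = 3302451.74 mm³
x̄ = 4690564.68 / 36505.13 = 128.49 mm
ȳ = 3302451.74 / 36505.13 = 90.47 mm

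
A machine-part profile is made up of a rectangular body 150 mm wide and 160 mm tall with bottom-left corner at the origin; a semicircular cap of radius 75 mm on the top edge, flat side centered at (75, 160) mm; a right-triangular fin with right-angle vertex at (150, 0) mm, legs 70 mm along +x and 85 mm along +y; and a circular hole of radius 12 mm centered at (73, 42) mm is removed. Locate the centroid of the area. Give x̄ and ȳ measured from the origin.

x̄ = 83.30 mm, ȳ = 104.08 mm

rectangular body: A = 150 × 160 = 24000.00, centroid at (75.00, 80.00).
semicircular top: A = ½π·75² = 8835.73, centroid at (75.00, 191.83).
triangular fin: A = ½·70·85 = 2975.00, centroid at (173.33, 28.33).
hole: A = −π·12² = -452.39, centroid at (73.00, 42.00).
ΣA = 35358.34 mm²
ΣAx̄ = (24000.00)(75.00) + (8835.73)(75.00) + (2975.00)(173.33) + (-452.39)(73.00) = 2945321.95 mm³
ΣAȳ = (24000.00)(80.00) + (8835.73)(191.83) + (2975.00)(28.33) + (-452.39)(42.00) = 3680258.01 mm³
x̄ = 2945321.95 / 35358.34 = 83.30 mm
ȳ = 3680258.01 / 35358.34 = 104.08 mm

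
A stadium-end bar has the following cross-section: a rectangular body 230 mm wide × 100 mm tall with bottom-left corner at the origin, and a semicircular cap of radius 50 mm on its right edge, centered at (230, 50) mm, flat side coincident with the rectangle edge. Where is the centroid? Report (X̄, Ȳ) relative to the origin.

X̄ = 134.87 mm, Ȳ = 50.00 mm

rectangular body: A = 230 × 100 = 23000.00, centroid at (115.00, 50.00).
semicircular end: A = ½π·50² = 3926.99, centroid at (251.22, 50.00).
ΣA = 26926.99 mm², ΣAX̄ = 3631541.22 mm³, ΣAȲ = 1346349.54 mm³.
X̄ = 3631541.22/26926.99 = 134.87 mm; Ȳ = 1346349.54/26926.99 = 50.00 mm.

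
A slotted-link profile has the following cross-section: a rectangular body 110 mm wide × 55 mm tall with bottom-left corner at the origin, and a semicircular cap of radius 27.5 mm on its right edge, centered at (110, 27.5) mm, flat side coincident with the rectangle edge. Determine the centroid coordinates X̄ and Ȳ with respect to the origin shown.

rectangular body: A = 110 × 55 = 6050.00, centroid at (55.00, 27.50).
semicircular end: A = ½π·27.5² = 1187.91, centroid at (121.67, 27.50).
ΣA = 7237.91 mm², ΣAX̄ = 477285.20 mm³, ΣAȲ = 199042.65 mm³.
X̄ = 477285.20/7237.91 = 65.94 mm; Ȳ = 199042.65/7237.91 = 27.50 mm.

X̄ = 65.94 mm, Ȳ = 27.50 mm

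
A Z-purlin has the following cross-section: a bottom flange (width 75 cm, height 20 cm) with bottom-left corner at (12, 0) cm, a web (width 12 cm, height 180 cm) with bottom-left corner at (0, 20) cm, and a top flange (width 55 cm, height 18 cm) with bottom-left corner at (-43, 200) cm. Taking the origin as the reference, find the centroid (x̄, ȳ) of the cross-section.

bottom flange: A = 75 × 20 = 1500.00, centroid at (49.50, 10.00).
web: A = 12 × 180 = 2160.00, centroid at (6.00, 110.00).
top flange: A = 55 × 18 = 990.00, centroid at (-15.50, 209.00).
ΣA = 4650.00 cm²
ΣAx̄ = (1500.00)(49.50) + (2160.00)(6.00) + (990.00)(-15.50) = 71865.00 cm³
ΣAȳ = (1500.00)(10.00) + (2160.00)(110.00) + (990.00)(209.00) = 459510.00 cm³
x̄ = 71865.00 / 4650.00 = 15.45 cm
ȳ = 459510.00 / 4650.00 = 98.82 cm

x̄ = 15.45 cm, ȳ = 98.82 cm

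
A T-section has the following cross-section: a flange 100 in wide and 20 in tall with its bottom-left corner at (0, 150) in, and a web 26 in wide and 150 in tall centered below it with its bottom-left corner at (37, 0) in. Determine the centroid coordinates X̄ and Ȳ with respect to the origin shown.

web: A = 26 × 150 = 3900.00, centroid at (50.00, 75.00).
flange: A = 100 × 20 = 2000.00, centroid at (50.00, 160.00).
ΣA = 5900.00 in², ΣAX̄ = 295000.00 in³, ΣAȲ = 612500.00 in³.
X̄ = 295000.00/5900.00 = 50.00 in; Ȳ = 612500.00/5900.00 = 103.81 in.

X̄ = 50.00 in, Ȳ = 103.81 in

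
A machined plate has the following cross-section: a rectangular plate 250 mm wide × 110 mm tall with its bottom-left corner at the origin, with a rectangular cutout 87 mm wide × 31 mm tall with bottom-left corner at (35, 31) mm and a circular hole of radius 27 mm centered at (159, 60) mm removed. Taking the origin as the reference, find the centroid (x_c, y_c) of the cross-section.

plate: A = 250 × 110 = 27500.00, centroid at (125.00, 55.00).
hole 1: A = −(87 × 31) = -2697.00, centroid at (78.50, 46.50).
hole 2: A = −π·27² = -2290.22, centroid at (159.00, 60.00).
ΣA = 22512.78 mm²
ΣAx_c = (27500.00)(125.00) + (-2697.00)(78.50) + (-2290.22)(159.00) = 2861640.35 mm³
ΣAy_c = (27500.00)(55.00) + (-2697.00)(46.50) + (-2290.22)(60.00) = 1249676.24 mm³
x_c = 2861640.35 / 22512.78 = 127.11 mm
y_c = 1249676.24 / 22512.78 = 55.51 mm

x_c = 127.11 mm, y_c = 55.51 mm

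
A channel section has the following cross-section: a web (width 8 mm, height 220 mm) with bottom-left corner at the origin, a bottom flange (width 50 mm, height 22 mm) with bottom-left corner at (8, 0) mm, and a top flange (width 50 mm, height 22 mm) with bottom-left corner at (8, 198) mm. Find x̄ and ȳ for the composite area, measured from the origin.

web: A = 8 × 220 = 1760.00, centroid at (4.00, 110.00).
bottom flange: A = 50 × 22 = 1100.00, centroid at (33.00, 11.00).
top flange: A = 50 × 22 = 1100.00, centroid at (33.00, 209.00).
ΣA = 3960.00 mm², ΣAx̄ = 79640.00 mm³, ΣAȳ = 435600.00 mm³.
x̄ = 79640.00/3960.00 = 20.11 mm; ȳ = 435600.00/3960.00 = 110.00 mm.

x̄ = 20.11 mm, ȳ = 110.00 mm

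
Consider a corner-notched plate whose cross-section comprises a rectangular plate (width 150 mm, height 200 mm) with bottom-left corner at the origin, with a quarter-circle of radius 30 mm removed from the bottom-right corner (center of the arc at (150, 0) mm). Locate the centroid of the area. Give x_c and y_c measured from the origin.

Part | A | x̄ᵢ | ȳᵢ | A·x̄ᵢ | A·ȳᵢ
plate | 30000.00 | 75.00 | 100.00 | 2250000.00 | 3000000.00
removed quarter-circle | -706.86 | 137.27 | 12.73 | -97028.75 | -9000.00
Σ | 29293.14 |  |  | 2152971.25 | 2991000.00
x_c = 2152971.25 / 29293.14 = 73.50 mm
y_c = 2991000.00 / 29293.14 = 102.11 mm

x_c = 73.50 mm, y_c = 102.11 mm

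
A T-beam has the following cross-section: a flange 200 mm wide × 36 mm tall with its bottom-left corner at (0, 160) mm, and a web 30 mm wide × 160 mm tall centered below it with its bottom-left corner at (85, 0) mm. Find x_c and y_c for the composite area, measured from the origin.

x_c = 100.00 mm, y_c = 138.80 mm

web: A = 30 × 160 = 4800.00, centroid at (100.00, 80.00).
flange: A = 200 × 36 = 7200.00, centroid at (100.00, 178.00).
ΣA = 12000.00 mm²
ΣAx_c = (4800.00)(100.00) + (7200.00)(100.00) = 1200000.00 mm³
ΣAy_c = (4800.00)(80.00) + (7200.00)(178.00) = 1665600.00 mm³
x_c = 1200000.00 / 12000.00 = 100.00 mm
y_c = 1665600.00 / 12000.00 = 138.80 mm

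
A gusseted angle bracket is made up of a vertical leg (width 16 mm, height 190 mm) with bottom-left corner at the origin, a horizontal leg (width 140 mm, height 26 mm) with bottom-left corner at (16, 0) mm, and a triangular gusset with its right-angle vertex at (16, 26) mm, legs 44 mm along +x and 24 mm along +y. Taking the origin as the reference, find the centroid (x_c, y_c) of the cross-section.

x_c = 49.05 mm, y_c = 49.12 mm

vertical leg: A = 16 × 190 = 3040.00, centroid at (8.00, 95.00).
horizontal leg: A = 140 × 26 = 3640.00, centroid at (86.00, 13.00).
gusset: A = ½·44·24 = 528.00, centroid at (30.67, 34.00).
ΣA = 7208.00 mm², ΣAx_c = 353552.00 mm³, ΣAy_c = 354072.00 mm³.
x_c = 353552.00/7208.00 = 49.05 mm; y_c = 354072.00/7208.00 = 49.12 mm.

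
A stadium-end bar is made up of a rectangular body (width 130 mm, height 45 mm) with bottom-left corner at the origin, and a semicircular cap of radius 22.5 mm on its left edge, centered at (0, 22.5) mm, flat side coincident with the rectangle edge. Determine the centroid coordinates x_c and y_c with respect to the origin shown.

rectangular body: A = 130 × 45 = 5850.00, centroid at (65.00, 22.50).
semicircular end: A = ½π·22.5² = 795.22, centroid at (-9.55, 22.50).
ΣA = 6645.22 mm², ΣAx_c = 372656.25 mm³, ΣAy_c = 149517.35 mm³.
x_c = 372656.25/6645.22 = 56.08 mm; y_c = 149517.35/6645.22 = 22.50 mm.

x_c = 56.08 mm, y_c = 22.50 mm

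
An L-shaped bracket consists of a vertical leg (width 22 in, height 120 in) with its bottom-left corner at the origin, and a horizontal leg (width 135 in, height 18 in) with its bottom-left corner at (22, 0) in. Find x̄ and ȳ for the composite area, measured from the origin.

x̄ = 48.62 in, ȳ = 35.56 in

vertical leg: A = 22 × 120 = 2640.00, centroid at (11.00, 60.00).
horizontal leg: A = 135 × 18 = 2430.00, centroid at (89.50, 9.00).
ΣA = 5070.00 in², ΣAx̄ = 246525.00 in³, ΣAȳ = 180270.00 in³.
x̄ = 246525.00/5070.00 = 48.62 in; ȳ = 180270.00/5070.00 = 35.56 in.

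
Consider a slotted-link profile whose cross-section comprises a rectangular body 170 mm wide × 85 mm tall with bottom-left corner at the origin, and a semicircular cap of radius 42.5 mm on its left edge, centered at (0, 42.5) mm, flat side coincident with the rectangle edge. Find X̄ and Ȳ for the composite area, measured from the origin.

X̄ = 68.09 mm, Ȳ = 42.50 mm

rectangular body: A = 170 × 85 = 14450.00, centroid at (85.00, 42.50).
semicircular end: A = ½π·42.5² = 2837.25, centroid at (-18.04, 42.50).
ΣA = 17287.25 mm²
ΣAX̄ = (14450.00)(85.00) + (2837.25)(-18.04) = 1177072.92 mm³
ΣAȲ = (14450.00)(42.50) + (2837.25)(42.50) = 734708.16 mm³
X̄ = 1177072.92 / 17287.25 = 68.09 mm
Ȳ = 734708.16 / 17287.25 = 42.50 mm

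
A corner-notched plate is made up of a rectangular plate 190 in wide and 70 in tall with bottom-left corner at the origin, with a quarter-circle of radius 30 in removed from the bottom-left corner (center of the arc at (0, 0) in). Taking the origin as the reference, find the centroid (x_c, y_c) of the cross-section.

plate: A = 190 × 70 = 13300.00, centroid at (95.00, 35.00).
removed quarter-circle: A = −¼π·30² = -706.86, centroid at (12.73, 12.73).
ΣA = 12593.14 in²
ΣAx_c = (13300.00)(95.00) + (-706.86)(12.73) = 1254500.00 in³
ΣAy_c = (13300.00)(35.00) + (-706.86)(12.73) = 456500.00 in³
x_c = 1254500.00 / 12593.14 = 99.62 in
y_c = 456500.00 / 12593.14 = 36.25 in

x_c = 99.62 in, y_c = 36.25 in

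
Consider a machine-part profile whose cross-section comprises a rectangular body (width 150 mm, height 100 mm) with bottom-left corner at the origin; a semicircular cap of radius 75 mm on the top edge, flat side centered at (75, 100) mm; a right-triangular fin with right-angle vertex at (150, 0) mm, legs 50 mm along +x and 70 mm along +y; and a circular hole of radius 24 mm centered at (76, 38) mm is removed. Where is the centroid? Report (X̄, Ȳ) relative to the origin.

rectangular body: A = 150 × 100 = 15000.00, centroid at (75.00, 50.00).
semicircular top: A = ½π·75² = 8835.73, centroid at (75.00, 131.83).
triangular fin: A = ½·50·70 = 1750.00, centroid at (166.67, 23.33).
hole: A = −π·24² = -1809.56, centroid at (76.00, 38.00).
ΣA = 23776.17 mm², ΣAX̄ = 1941820.01 mm³, ΣAȲ = 1886893.09 mm³.
X̄ = 1941820.01/23776.17 = 81.67 mm; Ȳ = 1886893.09/23776.17 = 79.36 mm.

X̄ = 81.67 mm, Ȳ = 79.36 mm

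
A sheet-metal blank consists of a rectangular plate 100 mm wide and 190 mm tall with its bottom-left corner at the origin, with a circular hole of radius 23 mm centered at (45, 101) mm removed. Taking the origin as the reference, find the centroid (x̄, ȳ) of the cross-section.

plate: A = 100 × 190 = 19000.00, centroid at (50.00, 95.00).
hole: A = −π·23² = -1661.90, centroid at (45.00, 101.00).
ΣA = 17338.10 mm²
ΣAx̄ = (19000.00)(50.00) + (-1661.90)(45.00) = 875214.39 mm³
ΣAȳ = (19000.00)(95.00) + (-1661.90)(101.00) = 1637147.85 mm³
x̄ = 875214.39 / 17338.10 = 50.48 mm
ȳ = 1637147.85 / 17338.10 = 94.42 mm

x̄ = 50.48 mm, ȳ = 94.42 mm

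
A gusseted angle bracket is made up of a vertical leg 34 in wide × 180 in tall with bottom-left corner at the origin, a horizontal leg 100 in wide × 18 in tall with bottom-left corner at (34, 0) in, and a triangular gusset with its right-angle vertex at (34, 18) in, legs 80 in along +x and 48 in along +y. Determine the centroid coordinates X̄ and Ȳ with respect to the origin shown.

X̄ = 37.78 in, Ȳ = 64.26 in

Part | A | x̄ᵢ | ȳᵢ | A·x̄ᵢ | A·ȳᵢ
vertical leg | 6120.00 | 17.00 | 90.00 | 104040.00 | 550800.00
horizontal leg | 1800.00 | 84.00 | 9.00 | 151200.00 | 16200.00
gusset | 1920.00 | 60.67 | 34.00 | 116480.00 | 65280.00
Σ | 9840.00 |  |  | 371720.00 | 632280.00
X̄ = 371720.00 / 9840.00 = 37.78 in
Ȳ = 632280.00 / 9840.00 = 64.26 in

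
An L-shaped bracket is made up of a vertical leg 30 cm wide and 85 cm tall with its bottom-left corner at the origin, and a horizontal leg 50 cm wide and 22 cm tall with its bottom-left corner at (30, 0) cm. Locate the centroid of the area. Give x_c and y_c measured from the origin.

x_c = 27.05 cm, y_c = 33.01 cm

vertical leg: A = 30 × 85 = 2550.00, centroid at (15.00, 42.50).
horizontal leg: A = 50 × 22 = 1100.00, centroid at (55.00, 11.00).
ΣA = 3650.00 cm²
ΣAx_c = (2550.00)(15.00) + (1100.00)(55.00) = 98750.00 cm³
ΣAy_c = (2550.00)(42.50) + (1100.00)(11.00) = 120475.00 cm³
x_c = 98750.00 / 3650.00 = 27.05 cm
y_c = 120475.00 / 3650.00 = 33.01 cm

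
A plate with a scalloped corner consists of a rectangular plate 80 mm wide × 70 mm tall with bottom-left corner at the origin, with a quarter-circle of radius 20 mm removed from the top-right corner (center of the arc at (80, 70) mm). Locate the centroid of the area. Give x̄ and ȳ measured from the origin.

Part | A | x̄ᵢ | ȳᵢ | A·x̄ᵢ | A·ȳᵢ
plate | 5600.00 | 40.00 | 35.00 | 224000.00 | 196000.00
removed quarter-circle | -314.16 | 71.51 | 61.51 | -22466.07 | -19324.48
Σ | 5285.84 |  |  | 201533.93 | 176675.52
x̄ = 201533.93 / 5285.84 = 38.13 mm
ȳ = 176675.52 / 5285.84 = 33.42 mm

x̄ = 38.13 mm, ȳ = 33.42 mm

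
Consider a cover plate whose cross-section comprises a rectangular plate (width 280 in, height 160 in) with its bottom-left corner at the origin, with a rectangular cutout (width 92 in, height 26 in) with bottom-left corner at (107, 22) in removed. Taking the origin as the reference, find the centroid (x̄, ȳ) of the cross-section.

x̄ = 139.27 in, ȳ = 82.54 in

plate: A = 280 × 160 = 44800.00, centroid at (140.00, 80.00).
hole: A = −(92 × 26) = -2392.00, centroid at (153.00, 35.00).
ΣA = 42408.00 in², ΣAx̄ = 5906024.00 in³, ΣAȳ = 3500280.00 in³.
x̄ = 5906024.00/42408.00 = 139.27 in; ȳ = 3500280.00/42408.00 = 82.54 in.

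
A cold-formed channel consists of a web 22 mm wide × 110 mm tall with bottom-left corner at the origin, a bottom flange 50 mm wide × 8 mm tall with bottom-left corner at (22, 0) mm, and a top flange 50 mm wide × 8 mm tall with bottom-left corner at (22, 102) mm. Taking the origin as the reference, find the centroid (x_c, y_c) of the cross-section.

web: A = 22 × 110 = 2420.00, centroid at (11.00, 55.00).
bottom flange: A = 50 × 8 = 400.00, centroid at (47.00, 4.00).
top flange: A = 50 × 8 = 400.00, centroid at (47.00, 106.00).
ΣA = 3220.00 mm², ΣAx_c = 64220.00 mm³, ΣAy_c = 177100.00 mm³.
x_c = 64220.00/3220.00 = 19.94 mm; y_c = 177100.00/3220.00 = 55.00 mm.

x_c = 19.94 mm, y_c = 55.00 mm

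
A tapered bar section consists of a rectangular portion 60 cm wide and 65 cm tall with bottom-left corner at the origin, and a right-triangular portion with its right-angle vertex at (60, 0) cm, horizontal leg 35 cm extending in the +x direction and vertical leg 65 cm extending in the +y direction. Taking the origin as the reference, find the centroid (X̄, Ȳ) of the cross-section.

X̄ = 39.41 cm, Ȳ = 30.05 cm

rectangular portion: A = 60 × 65 = 3900.00, centroid at (30.00, 32.50).
triangular portion: A = ½·35·65 = 1137.50, centroid at (71.67, 21.67).
ΣA = 5037.50 cm², ΣAX̄ = 198520.83 cm³, ΣAȲ = 151395.83 cm³.
X̄ = 198520.83/5037.50 = 39.41 cm; Ȳ = 151395.83/5037.50 = 30.05 cm.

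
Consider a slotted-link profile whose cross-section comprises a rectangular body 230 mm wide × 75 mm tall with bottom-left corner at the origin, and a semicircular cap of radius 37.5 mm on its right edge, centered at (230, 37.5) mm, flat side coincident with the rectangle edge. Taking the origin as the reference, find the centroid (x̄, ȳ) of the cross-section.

rectangular body: A = 230 × 75 = 17250.00, centroid at (115.00, 37.50).
semicircular end: A = ½π·37.5² = 2208.93, centroid at (245.92, 37.50).
ΣA = 19458.93 mm²
ΣAx̄ = (17250.00)(115.00) + (2208.93)(245.92) = 2526960.69 mm³
ΣAȳ = (17250.00)(37.50) + (2208.93)(37.50) = 729709.96 mm³
x̄ = 2526960.69 / 19458.93 = 129.86 mm
ȳ = 729709.96 / 19458.93 = 37.50 mm

x̄ = 129.86 mm, ȳ = 37.50 mm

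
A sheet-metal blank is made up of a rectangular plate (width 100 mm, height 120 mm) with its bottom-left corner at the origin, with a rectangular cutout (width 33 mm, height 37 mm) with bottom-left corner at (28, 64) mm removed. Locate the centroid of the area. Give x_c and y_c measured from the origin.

x_c = 50.62 mm, y_c = 57.45 mm

Part | A | x̄ᵢ | ȳᵢ | A·x̄ᵢ | A·ȳᵢ
plate | 12000.00 | 50.00 | 60.00 | 600000.00 | 720000.00
hole | -1221.00 | 44.50 | 82.50 | -54334.50 | -100732.50
Σ | 10779.00 |  |  | 545665.50 | 619267.50
x_c = 545665.50 / 10779.00 = 50.62 mm
y_c = 619267.50 / 10779.00 = 57.45 mm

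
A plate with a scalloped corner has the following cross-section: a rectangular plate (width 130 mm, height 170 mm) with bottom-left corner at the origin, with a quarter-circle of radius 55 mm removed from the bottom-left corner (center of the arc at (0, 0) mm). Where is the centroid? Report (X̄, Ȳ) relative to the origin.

X̄ = 70.02 mm, Ȳ = 92.43 mm

plate: A = 130 × 170 = 22100.00, centroid at (65.00, 85.00).
removed quarter-circle: A = −¼π·55² = -2375.83, centroid at (23.34, 23.34).
ΣA = 19724.17 mm², ΣAX̄ = 1381041.67 mm³, ΣAȲ = 1823041.67 mm³.
X̄ = 1381041.67/19724.17 = 70.02 mm; Ȳ = 1823041.67/19724.17 = 92.43 mm.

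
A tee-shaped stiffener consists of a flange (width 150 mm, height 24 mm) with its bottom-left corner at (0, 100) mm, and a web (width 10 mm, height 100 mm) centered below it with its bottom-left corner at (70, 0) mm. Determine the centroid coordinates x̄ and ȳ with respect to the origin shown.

web: A = 10 × 100 = 1000.00, centroid at (75.00, 50.00).
flange: A = 150 × 24 = 3600.00, centroid at (75.00, 112.00).
ΣA = 4600.00 mm², ΣAx̄ = 345000.00 mm³, ΣAȳ = 453200.00 mm³.
x̄ = 345000.00/4600.00 = 75.00 mm; ȳ = 453200.00/4600.00 = 98.52 mm.

x̄ = 75.00 mm, ȳ = 98.52 mm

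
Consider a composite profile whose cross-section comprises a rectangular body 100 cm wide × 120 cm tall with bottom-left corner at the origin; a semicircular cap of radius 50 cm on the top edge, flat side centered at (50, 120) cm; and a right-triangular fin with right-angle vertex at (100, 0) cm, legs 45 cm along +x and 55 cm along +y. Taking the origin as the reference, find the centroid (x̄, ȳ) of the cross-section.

x̄ = 54.69 cm, ȳ = 75.58 cm

rectangular body: A = 100 × 120 = 12000.00, centroid at (50.00, 60.00).
semicircular top: A = ½π·50² = 3926.99, centroid at (50.00, 141.22).
triangular fin: A = ½·45·55 = 1237.50, centroid at (115.00, 18.33).
ΣA = 17164.49 cm²
ΣAx̄ = (12000.00)(50.00) + (3926.99)(50.00) + (1237.50)(115.00) = 938662.04 cm³
ΣAȳ = (12000.00)(60.00) + (3926.99)(141.22) + (1237.50)(18.33) = 1297259.73 cm³
x̄ = 938662.04 / 17164.49 = 54.69 cm
ȳ = 1297259.73 / 17164.49 = 75.58 cm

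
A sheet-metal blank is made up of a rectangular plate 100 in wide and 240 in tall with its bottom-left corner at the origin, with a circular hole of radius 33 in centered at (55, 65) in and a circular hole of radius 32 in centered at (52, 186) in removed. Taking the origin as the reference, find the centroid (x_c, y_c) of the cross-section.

plate: A = 100 × 240 = 24000.00, centroid at (50.00, 120.00).
hole 1: A = −π·33² = -3421.19, centroid at (55.00, 65.00).
hole 2: A = −π·32² = -3216.99, centroid at (52.00, 186.00).
ΣA = 17361.81 in², ΣAx_c = 844550.78 in³, ΣAy_c = 2059262.06 in³.
x_c = 844550.78/17361.81 = 48.64 in; y_c = 2059262.06/17361.81 = 118.61 in.

x_c = 48.64 in, y_c = 118.61 in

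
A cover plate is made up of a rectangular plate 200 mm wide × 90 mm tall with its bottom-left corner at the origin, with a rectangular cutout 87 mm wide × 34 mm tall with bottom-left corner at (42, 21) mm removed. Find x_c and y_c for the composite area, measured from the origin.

plate: A = 200 × 90 = 18000.00, centroid at (100.00, 45.00).
hole: A = −(87 × 34) = -2958.00, centroid at (85.50, 38.00).
ΣA = 15042.00 mm²
ΣAx_c = (18000.00)(100.00) + (-2958.00)(85.50) = 1547091.00 mm³
ΣAy_c = (18000.00)(45.00) + (-2958.00)(38.00) = 697596.00 mm³
x_c = 1547091.00 / 15042.00 = 102.85 mm
y_c = 697596.00 / 15042.00 = 46.38 mm

x_c = 102.85 mm, y_c = 46.38 mm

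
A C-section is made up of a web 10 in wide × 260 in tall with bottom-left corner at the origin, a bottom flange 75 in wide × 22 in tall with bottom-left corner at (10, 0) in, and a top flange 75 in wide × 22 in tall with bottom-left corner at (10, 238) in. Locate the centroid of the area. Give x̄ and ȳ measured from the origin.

web: A = 10 × 260 = 2600.00, centroid at (5.00, 130.00).
bottom flange: A = 75 × 22 = 1650.00, centroid at (47.50, 11.00).
top flange: A = 75 × 22 = 1650.00, centroid at (47.50, 249.00).
ΣA = 5900.00 in², ΣAx̄ = 169750.00 in³, ΣAȳ = 767000.00 in³.
x̄ = 169750.00/5900.00 = 28.77 in; ȳ = 767000.00/5900.00 = 130.00 in.

x̄ = 28.77 in, ȳ = 130.00 in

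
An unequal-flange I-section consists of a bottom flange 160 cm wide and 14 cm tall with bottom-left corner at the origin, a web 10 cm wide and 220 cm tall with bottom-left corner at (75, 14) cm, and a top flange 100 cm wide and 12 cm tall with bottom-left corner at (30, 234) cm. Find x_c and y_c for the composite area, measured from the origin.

Part | A | x̄ᵢ | ȳᵢ | A·x̄ᵢ | A·ȳᵢ
bottom flange | 2240.00 | 80.00 | 7.00 | 179200.00 | 15680.00
web | 2200.00 | 80.00 | 124.00 | 176000.00 | 272800.00
top flange | 1200.00 | 80.00 | 240.00 | 96000.00 | 288000.00
Σ | 5640.00 |  |  | 451200.00 | 576480.00
x_c = 451200.00 / 5640.00 = 80.00 cm
y_c = 576480.00 / 5640.00 = 102.21 cm

x_c = 80.00 cm, y_c = 102.21 cm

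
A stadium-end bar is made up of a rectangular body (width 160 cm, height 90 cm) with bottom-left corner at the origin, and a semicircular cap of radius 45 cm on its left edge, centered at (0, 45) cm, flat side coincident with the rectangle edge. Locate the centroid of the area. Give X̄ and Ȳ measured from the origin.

Part | A | x̄ᵢ | ȳᵢ | A·x̄ᵢ | A·ȳᵢ
rectangular body | 14400.00 | 80.00 | 45.00 | 1152000.00 | 648000.00
semicircular end | 3180.86 | -19.10 | 45.00 | -60750.00 | 143138.82
Σ | 17580.86 |  |  | 1091250.00 | 791138.82
X̄ = 1091250.00 / 17580.86 = 62.07 cm
Ȳ = 791138.82 / 17580.86 = 45.00 cm

X̄ = 62.07 cm, Ȳ = 45.00 cm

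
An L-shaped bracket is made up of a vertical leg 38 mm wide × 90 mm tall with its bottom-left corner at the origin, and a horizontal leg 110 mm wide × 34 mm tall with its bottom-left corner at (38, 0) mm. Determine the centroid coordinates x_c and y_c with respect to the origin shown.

vertical leg: A = 38 × 90 = 3420.00, centroid at (19.00, 45.00).
horizontal leg: A = 110 × 34 = 3740.00, centroid at (93.00, 17.00).
ΣA = 7160.00 mm²
ΣAx_c = (3420.00)(19.00) + (3740.00)(93.00) = 412800.00 mm³
ΣAy_c = (3420.00)(45.00) + (3740.00)(17.00) = 217480.00 mm³
x_c = 412800.00 / 7160.00 = 57.65 mm
y_c = 217480.00 / 7160.00 = 30.37 mm

x_c = 57.65 mm, y_c = 30.37 mm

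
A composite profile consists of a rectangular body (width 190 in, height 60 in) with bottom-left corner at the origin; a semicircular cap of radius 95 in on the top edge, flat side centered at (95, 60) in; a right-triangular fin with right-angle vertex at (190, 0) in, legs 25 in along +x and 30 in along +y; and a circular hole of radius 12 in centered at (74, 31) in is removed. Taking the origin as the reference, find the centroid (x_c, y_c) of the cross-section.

rectangular body: A = 190 × 60 = 11400.00, centroid at (95.00, 30.00).
semicircular top: A = ½π·95² = 14176.44, centroid at (95.00, 100.32).
triangular fin: A = ½·25·30 = 375.00, centroid at (198.33, 10.00).
hole: A = −π·12² = -452.39, centroid at (74.00, 31.00).
ΣA = 25499.05 in²
ΣAx_c = (11400.00)(95.00) + (14176.44)(95.00) + (375.00)(198.33) + (-452.39)(74.00) = 2470659.69 in³
ΣAy_c = (11400.00)(30.00) + (14176.44)(100.32) + (375.00)(10.00) + (-452.39)(31.00) = 1753895.47 in³
x_c = 2470659.69 / 25499.05 = 96.89 in
y_c = 1753895.47 / 25499.05 = 68.78 in

x_c = 96.89 in, y_c = 68.78 in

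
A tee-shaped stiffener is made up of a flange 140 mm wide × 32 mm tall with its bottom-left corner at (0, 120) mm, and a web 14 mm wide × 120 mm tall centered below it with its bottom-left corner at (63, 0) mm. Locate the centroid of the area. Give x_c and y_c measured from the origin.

web: A = 14 × 120 = 1680.00, centroid at (70.00, 60.00).
flange: A = 140 × 32 = 4480.00, centroid at (70.00, 136.00).
ΣA = 6160.00 mm², ΣAx_c = 431200.00 mm³, ΣAy_c = 710080.00 mm³.
x_c = 431200.00/6160.00 = 70.00 mm; y_c = 710080.00/6160.00 = 115.27 mm.

x_c = 70.00 mm, y_c = 115.27 mm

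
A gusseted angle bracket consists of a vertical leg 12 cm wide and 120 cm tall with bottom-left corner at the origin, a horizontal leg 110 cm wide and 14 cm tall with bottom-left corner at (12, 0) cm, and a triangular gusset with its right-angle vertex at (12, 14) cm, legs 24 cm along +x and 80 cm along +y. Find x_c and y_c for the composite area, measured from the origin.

vertical leg: A = 12 × 120 = 1440.00, centroid at (6.00, 60.00).
horizontal leg: A = 110 × 14 = 1540.00, centroid at (67.00, 7.00).
gusset: A = ½·24·80 = 960.00, centroid at (20.00, 40.67).
ΣA = 3940.00 cm², ΣAx_c = 131020.00 cm³, ΣAy_c = 136220.00 cm³.
x_c = 131020.00/3940.00 = 33.25 cm; y_c = 136220.00/3940.00 = 34.57 cm.

x_c = 33.25 cm, y_c = 34.57 cm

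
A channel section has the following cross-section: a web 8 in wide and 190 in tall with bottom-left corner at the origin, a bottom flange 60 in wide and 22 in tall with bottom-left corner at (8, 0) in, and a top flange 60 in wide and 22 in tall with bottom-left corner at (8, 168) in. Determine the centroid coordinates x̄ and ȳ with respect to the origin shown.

x̄ = 25.58 in, ȳ = 95.00 in

web: A = 8 × 190 = 1520.00, centroid at (4.00, 95.00).
bottom flange: A = 60 × 22 = 1320.00, centroid at (38.00, 11.00).
top flange: A = 60 × 22 = 1320.00, centroid at (38.00, 179.00).
ΣA = 4160.00 in², ΣAx̄ = 106400.00 in³, ΣAȳ = 395200.00 in³.
x̄ = 106400.00/4160.00 = 25.58 in; ȳ = 395200.00/4160.00 = 95.00 in.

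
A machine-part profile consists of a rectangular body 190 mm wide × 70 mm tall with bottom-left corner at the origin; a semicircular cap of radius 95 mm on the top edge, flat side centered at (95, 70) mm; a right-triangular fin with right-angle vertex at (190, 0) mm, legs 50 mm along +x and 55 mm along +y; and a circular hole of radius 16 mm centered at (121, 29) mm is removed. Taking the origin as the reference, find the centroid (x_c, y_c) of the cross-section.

x_c = 99.73 mm, y_c = 72.43 mm

Part | A | x̄ᵢ | ȳᵢ | A·x̄ᵢ | A·ȳᵢ
rectangular body | 13300.00 | 95.00 | 35.00 | 1263500.00 | 465500.00
semicircular top | 14176.44 | 95.00 | 110.32 | 1346761.50 | 1563933.91
triangular fin | 1375.00 | 206.67 | 18.33 | 284166.67 | 25208.33
hole | -804.25 | 121.00 | 29.00 | -97313.97 | -23323.18
Σ | 28047.19 |  |  | 2797114.19 | 2031319.06
x_c = 2797114.19 / 28047.19 = 99.73 mm
y_c = 2031319.06 / 28047.19 = 72.43 mm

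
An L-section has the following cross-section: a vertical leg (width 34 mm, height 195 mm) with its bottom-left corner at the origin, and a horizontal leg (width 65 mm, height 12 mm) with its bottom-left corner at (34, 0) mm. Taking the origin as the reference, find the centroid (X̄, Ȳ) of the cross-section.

vertical leg: A = 34 × 195 = 6630.00, centroid at (17.00, 97.50).
horizontal leg: A = 65 × 12 = 780.00, centroid at (66.50, 6.00).
ΣA = 7410.00 mm², ΣAX̄ = 164580.00 mm³, ΣAȲ = 651105.00 mm³.
X̄ = 164580.00/7410.00 = 22.21 mm; Ȳ = 651105.00/7410.00 = 87.87 mm.

X̄ = 22.21 mm, Ȳ = 87.87 mm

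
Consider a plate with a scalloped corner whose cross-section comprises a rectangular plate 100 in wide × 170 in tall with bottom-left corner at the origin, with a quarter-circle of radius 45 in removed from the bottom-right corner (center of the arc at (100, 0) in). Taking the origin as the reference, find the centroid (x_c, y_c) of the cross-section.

Part | A | x̄ᵢ | ȳᵢ | A·x̄ᵢ | A·ȳᵢ
plate | 17000.00 | 50.00 | 85.00 | 850000.00 | 1445000.00
removed quarter-circle | -1590.43 | 80.90 | 19.10 | -128668.13 | -30375.00
Σ | 15409.57 |  |  | 721331.87 | 1414625.00
x_c = 721331.87 / 15409.57 = 46.81 in
y_c = 1414625.00 / 15409.57 = 91.80 in

x_c = 46.81 in, y_c = 91.80 in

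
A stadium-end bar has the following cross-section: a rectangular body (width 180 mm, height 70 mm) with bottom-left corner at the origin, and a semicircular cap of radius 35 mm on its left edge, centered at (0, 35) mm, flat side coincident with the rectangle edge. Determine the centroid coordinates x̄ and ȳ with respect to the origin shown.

x̄ = 76.11 mm, ȳ = 35.00 mm

rectangular body: A = 180 × 70 = 12600.00, centroid at (90.00, 35.00).
semicircular end: A = ½π·35² = 1924.23, centroid at (-14.85, 35.00).
ΣA = 14524.23 mm², ΣAx̄ = 1105416.67 mm³, ΣAȳ = 508347.89 mm³.
x̄ = 1105416.67/14524.23 = 76.11 mm; ȳ = 508347.89/14524.23 = 35.00 mm.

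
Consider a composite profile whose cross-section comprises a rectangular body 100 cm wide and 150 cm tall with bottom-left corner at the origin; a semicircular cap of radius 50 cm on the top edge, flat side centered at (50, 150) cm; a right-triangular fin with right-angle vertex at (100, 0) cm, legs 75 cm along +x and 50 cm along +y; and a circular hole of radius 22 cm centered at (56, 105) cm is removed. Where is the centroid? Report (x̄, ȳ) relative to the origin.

x̄ = 56.82 cm, ȳ = 86.56 cm

rectangular body: A = 100 × 150 = 15000.00, centroid at (50.00, 75.00).
semicircular top: A = ½π·50² = 3926.99, centroid at (50.00, 171.22).
triangular fin: A = ½·75·50 = 1875.00, centroid at (125.00, 16.67).
hole: A = −π·22² = -1520.53, centroid at (56.00, 105.00).
ΣA = 19281.46 cm²
ΣAx̄ = (15000.00)(50.00) + (3926.99)(50.00) + (1875.00)(125.00) + (-1520.53)(56.00) = 1095574.81 cm³
ΣAȳ = (15000.00)(75.00) + (3926.99)(171.22) + (1875.00)(16.67) + (-1520.53)(105.00) = 1668976.22 cm³
x̄ = 1095574.81 / 19281.46 = 56.82 cm
ȳ = 1668976.22 / 19281.46 = 86.56 cm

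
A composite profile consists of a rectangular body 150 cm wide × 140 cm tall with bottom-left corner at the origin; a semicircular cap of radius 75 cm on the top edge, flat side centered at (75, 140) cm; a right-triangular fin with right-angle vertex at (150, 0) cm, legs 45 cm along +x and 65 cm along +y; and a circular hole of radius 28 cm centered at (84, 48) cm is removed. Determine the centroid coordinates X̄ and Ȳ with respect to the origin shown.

X̄ = 78.80 cm, Ȳ = 100.63 cm

Part | A | x̄ᵢ | ȳᵢ | A·x̄ᵢ | A·ȳᵢ
rectangular body | 21000.00 | 75.00 | 70.00 | 1575000.00 | 1470000.00
semicircular top | 8835.73 | 75.00 | 171.83 | 662679.70 | 1518252.11
triangular fin | 1462.50 | 165.00 | 21.67 | 241312.50 | 31687.50
hole | -2463.01 | 84.00 | 48.00 | -206892.73 | -118224.41
Σ | 28835.22 |  |  | 2272099.47 | 2901715.19
X̄ = 2272099.47 / 28835.22 = 78.80 cm
Ȳ = 2901715.19 / 28835.22 = 100.63 cm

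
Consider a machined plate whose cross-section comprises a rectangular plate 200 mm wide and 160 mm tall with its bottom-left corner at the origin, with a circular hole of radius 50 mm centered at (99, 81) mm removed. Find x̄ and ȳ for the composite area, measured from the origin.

x̄ = 100.33 mm, ȳ = 79.67 mm

Part | A | x̄ᵢ | ȳᵢ | A·x̄ᵢ | A·ȳᵢ
plate | 32000.00 | 100.00 | 80.00 | 3200000.00 | 2560000.00
hole | -7853.98 | 99.00 | 81.00 | -777544.18 | -636172.51
Σ | 24146.02 |  |  | 2422455.82 | 1923827.49
x̄ = 2422455.82 / 24146.02 = 100.33 mm
ȳ = 1923827.49 / 24146.02 = 79.67 mm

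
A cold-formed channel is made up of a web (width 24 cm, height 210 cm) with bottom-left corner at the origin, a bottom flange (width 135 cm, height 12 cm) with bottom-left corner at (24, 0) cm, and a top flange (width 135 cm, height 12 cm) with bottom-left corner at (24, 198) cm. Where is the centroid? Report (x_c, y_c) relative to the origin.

web: A = 24 × 210 = 5040.00, centroid at (12.00, 105.00).
bottom flange: A = 135 × 12 = 1620.00, centroid at (91.50, 6.00).
top flange: A = 135 × 12 = 1620.00, centroid at (91.50, 204.00).
ΣA = 8280.00 cm²
ΣAx_c = (5040.00)(12.00) + (1620.00)(91.50) + (1620.00)(91.50) = 356940.00 cm³
ΣAy_c = (5040.00)(105.00) + (1620.00)(6.00) + (1620.00)(204.00) = 869400.00 cm³
x_c = 356940.00 / 8280.00 = 43.11 cm
y_c = 869400.00 / 8280.00 = 105.00 cm

x_c = 43.11 cm, y_c = 105.00 cm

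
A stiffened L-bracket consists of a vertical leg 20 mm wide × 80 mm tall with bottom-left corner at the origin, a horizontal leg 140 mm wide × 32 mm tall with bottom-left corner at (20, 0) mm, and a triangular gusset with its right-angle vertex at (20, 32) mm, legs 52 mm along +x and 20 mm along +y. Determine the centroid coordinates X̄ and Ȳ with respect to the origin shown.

X̄ = 66.46 mm, Ȳ = 23.60 mm

vertical leg: A = 20 × 80 = 1600.00, centroid at (10.00, 40.00).
horizontal leg: A = 140 × 32 = 4480.00, centroid at (90.00, 16.00).
gusset: A = ½·52·20 = 520.00, centroid at (37.33, 38.67).
ΣA = 6600.00 mm²
ΣAX̄ = (1600.00)(10.00) + (4480.00)(90.00) + (520.00)(37.33) = 438613.33 mm³
ΣAȲ = (1600.00)(40.00) + (4480.00)(16.00) + (520.00)(38.67) = 155786.67 mm³
X̄ = 438613.33 / 6600.00 = 66.46 mm
Ȳ = 155786.67 / 6600.00 = 23.60 mm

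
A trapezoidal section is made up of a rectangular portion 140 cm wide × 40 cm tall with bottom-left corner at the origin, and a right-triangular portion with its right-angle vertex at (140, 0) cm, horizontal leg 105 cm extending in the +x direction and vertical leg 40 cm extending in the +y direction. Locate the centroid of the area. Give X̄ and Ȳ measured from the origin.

rectangular portion: A = 140 × 40 = 5600.00, centroid at (70.00, 20.00).
triangular portion: A = ½·105·40 = 2100.00, centroid at (175.00, 13.33).
ΣA = 7700.00 cm²
ΣAX̄ = (5600.00)(70.00) + (2100.00)(175.00) = 759500.00 cm³
ΣAȲ = (5600.00)(20.00) + (2100.00)(13.33) = 140000.00 cm³
X̄ = 759500.00 / 7700.00 = 98.64 cm
Ȳ = 140000.00 / 7700.00 = 18.18 cm

X̄ = 98.64 cm, Ȳ = 18.18 cm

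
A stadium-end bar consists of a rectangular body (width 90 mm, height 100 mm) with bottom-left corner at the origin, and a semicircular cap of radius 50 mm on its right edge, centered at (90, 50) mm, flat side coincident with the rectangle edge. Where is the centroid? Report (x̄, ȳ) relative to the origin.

x̄ = 65.12 mm, ȳ = 50.00 mm

rectangular body: A = 90 × 100 = 9000.00, centroid at (45.00, 50.00).
semicircular end: A = ½π·50² = 3926.99, centroid at (111.22, 50.00).
ΣA = 12926.99 mm², ΣAx̄ = 841762.51 mm³, ΣAȳ = 646349.54 mm³.
x̄ = 841762.51/12926.99 = 65.12 mm; ȳ = 646349.54/12926.99 = 50.00 mm.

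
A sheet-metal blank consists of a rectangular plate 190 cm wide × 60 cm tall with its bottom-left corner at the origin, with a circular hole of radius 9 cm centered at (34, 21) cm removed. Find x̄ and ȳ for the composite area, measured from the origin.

x̄ = 96.39 cm, ȳ = 30.21 cm

Part | A | x̄ᵢ | ȳᵢ | A·x̄ᵢ | A·ȳᵢ
plate | 11400.00 | 95.00 | 30.00 | 1083000.00 | 342000.00
hole | -254.47 | 34.00 | 21.00 | -8651.95 | -5343.85
Σ | 11145.53 |  |  | 1074348.05 | 336656.15
x̄ = 1074348.05 / 11145.53 = 96.39 cm
ȳ = 336656.15 / 11145.53 = 30.21 cm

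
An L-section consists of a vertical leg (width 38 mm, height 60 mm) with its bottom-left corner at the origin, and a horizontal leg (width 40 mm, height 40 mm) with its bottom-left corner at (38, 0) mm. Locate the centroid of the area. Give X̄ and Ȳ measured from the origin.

X̄ = 35.08 mm, Ȳ = 25.88 mm

vertical leg: A = 38 × 60 = 2280.00, centroid at (19.00, 30.00).
horizontal leg: A = 40 × 40 = 1600.00, centroid at (58.00, 20.00).
ΣA = 3880.00 mm²
ΣAX̄ = (2280.00)(19.00) + (1600.00)(58.00) = 136120.00 mm³
ΣAȲ = (2280.00)(30.00) + (1600.00)(20.00) = 100400.00 mm³
X̄ = 136120.00 / 3880.00 = 35.08 mm
Ȳ = 100400.00 / 3880.00 = 25.88 mm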